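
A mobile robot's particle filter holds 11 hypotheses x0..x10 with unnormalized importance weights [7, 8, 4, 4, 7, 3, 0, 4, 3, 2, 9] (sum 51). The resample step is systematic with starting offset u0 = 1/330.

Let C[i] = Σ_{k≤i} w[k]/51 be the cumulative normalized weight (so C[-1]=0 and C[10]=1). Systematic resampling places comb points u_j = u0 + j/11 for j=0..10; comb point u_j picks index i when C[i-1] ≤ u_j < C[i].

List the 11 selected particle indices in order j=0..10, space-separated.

C = [7/51, 5/17, 19/51, 23/51, 10/17, 11/17, 11/17, 37/51, 40/51, 14/17, 1]
j=0: u_0=1/330 ∈ [0, 7/51) → index 0
j=1: u_1=31/330 ∈ [0, 7/51) → index 0
j=2: u_2=61/330 ∈ [7/51, 5/17) → index 1
j=3: u_3=91/330 ∈ [7/51, 5/17) → index 1
j=4: u_4=11/30 ∈ [5/17, 19/51) → index 2
j=5: u_5=151/330 ∈ [23/51, 10/17) → index 4
j=6: u_6=181/330 ∈ [23/51, 10/17) → index 4
j=7: u_7=211/330 ∈ [10/17, 11/17) → index 5
j=8: u_8=241/330 ∈ [37/51, 40/51) → index 8
j=9: u_9=271/330 ∈ [40/51, 14/17) → index 9
j=10: u_10=301/330 ∈ [14/17, 1) → index 10

0 0 1 1 2 4 4 5 8 9 10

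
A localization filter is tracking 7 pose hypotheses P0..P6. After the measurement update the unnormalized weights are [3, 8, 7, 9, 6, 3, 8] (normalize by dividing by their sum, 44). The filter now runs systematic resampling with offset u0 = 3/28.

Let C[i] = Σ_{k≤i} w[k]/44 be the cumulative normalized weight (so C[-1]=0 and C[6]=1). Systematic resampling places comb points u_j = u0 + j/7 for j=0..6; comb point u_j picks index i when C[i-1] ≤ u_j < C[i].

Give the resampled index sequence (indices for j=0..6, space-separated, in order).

1 2 2 3 4 6 6

C = [3/44, 1/4, 9/22, 27/44, 3/4, 9/11, 1]
j=0: u_0=3/28 ∈ [3/44, 1/4) → index 1
j=1: u_1=1/4 ∈ [1/4, 9/22) → index 2
j=2: u_2=11/28 ∈ [1/4, 9/22) → index 2
j=3: u_3=15/28 ∈ [9/22, 27/44) → index 3
j=4: u_4=19/28 ∈ [27/44, 3/4) → index 4
j=5: u_5=23/28 ∈ [9/11, 1) → index 6
j=6: u_6=27/28 ∈ [9/11, 1) → index 6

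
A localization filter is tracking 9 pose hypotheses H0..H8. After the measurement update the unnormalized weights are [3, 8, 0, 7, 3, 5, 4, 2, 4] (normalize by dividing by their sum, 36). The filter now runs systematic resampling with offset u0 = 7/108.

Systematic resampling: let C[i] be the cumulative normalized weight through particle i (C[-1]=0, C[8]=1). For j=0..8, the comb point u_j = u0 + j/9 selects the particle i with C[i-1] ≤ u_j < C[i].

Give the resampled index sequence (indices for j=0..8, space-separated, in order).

C = [1/12, 11/36, 11/36, 1/2, 7/12, 13/18, 5/6, 8/9, 1]
j=0: u_0=7/108 ∈ [0, 1/12) → index 0
j=1: u_1=19/108 ∈ [1/12, 11/36) → index 1
j=2: u_2=31/108 ∈ [1/12, 11/36) → index 1
j=3: u_3=43/108 ∈ [11/36, 1/2) → index 3
j=4: u_4=55/108 ∈ [1/2, 7/12) → index 4
j=5: u_5=67/108 ∈ [7/12, 13/18) → index 5
j=6: u_6=79/108 ∈ [13/18, 5/6) → index 6
j=7: u_7=91/108 ∈ [5/6, 8/9) → index 7
j=8: u_8=103/108 ∈ [8/9, 1) → index 8

0 1 1 3 4 5 6 7 8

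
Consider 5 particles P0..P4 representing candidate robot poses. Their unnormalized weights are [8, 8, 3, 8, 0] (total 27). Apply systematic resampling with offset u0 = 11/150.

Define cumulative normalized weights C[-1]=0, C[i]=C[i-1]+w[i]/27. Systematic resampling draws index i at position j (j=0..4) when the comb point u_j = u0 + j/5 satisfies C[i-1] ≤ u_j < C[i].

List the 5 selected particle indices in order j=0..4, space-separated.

0 0 1 2 3

C = [8/27, 16/27, 19/27, 1, 1]
j=0: u_0=11/150 ∈ [0, 8/27) → index 0
j=1: u_1=41/150 ∈ [0, 8/27) → index 0
j=2: u_2=71/150 ∈ [8/27, 16/27) → index 1
j=3: u_3=101/150 ∈ [16/27, 19/27) → index 2
j=4: u_4=131/150 ∈ [19/27, 1) → index 3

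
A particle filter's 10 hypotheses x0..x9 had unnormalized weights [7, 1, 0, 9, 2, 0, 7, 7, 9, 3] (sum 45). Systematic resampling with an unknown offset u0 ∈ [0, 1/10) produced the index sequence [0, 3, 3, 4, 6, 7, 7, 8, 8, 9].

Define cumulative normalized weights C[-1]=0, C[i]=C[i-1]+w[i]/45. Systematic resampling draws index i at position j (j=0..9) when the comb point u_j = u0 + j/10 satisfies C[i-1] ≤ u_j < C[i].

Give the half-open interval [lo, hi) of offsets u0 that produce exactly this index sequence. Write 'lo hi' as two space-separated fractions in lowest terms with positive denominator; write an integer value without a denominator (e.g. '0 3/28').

7/90 1/10

C = [7/45, 8/45, 8/45, 17/45, 19/45, 19/45, 26/45, 11/15, 14/15, 1]
j=0 picked index 0: u0 ∈ [0, 7/45)
j=1 picked index 3: u0 ∈ [7/90, 5/18)
j=2 picked index 3: u0 ∈ [-1/45, 8/45)
j=3 picked index 4: u0 ∈ [7/90, 11/90)
j=4 picked index 6: u0 ∈ [1/45, 8/45)
j=5 picked index 7: u0 ∈ [7/90, 7/30)
j=6 picked index 7: u0 ∈ [-1/45, 2/15)
j=7 picked index 8: u0 ∈ [1/30, 7/30)
j=8 picked index 8: u0 ∈ [-1/15, 2/15)
j=9 picked index 9: u0 ∈ [1/30, 1/10)
intersection: [7/90, 1/10)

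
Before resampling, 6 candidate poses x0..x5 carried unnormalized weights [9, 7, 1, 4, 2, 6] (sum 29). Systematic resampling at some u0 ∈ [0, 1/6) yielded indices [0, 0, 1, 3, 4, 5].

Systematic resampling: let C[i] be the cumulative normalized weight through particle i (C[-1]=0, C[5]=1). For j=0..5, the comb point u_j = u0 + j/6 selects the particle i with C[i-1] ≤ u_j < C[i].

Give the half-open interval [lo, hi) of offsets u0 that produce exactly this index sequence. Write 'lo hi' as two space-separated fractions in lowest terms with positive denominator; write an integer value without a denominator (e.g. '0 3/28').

C = [9/29, 16/29, 17/29, 21/29, 23/29, 1]
j=0 picked index 0: u0 ∈ [0, 9/29)
j=1 picked index 0: u0 ∈ [-1/6, 25/174)
j=2 picked index 1: u0 ∈ [-2/87, 19/87)
j=3 picked index 3: u0 ∈ [5/58, 13/58)
j=4 picked index 4: u0 ∈ [5/87, 11/87)
j=5 picked index 5: u0 ∈ [-7/174, 1/6)
intersection: [5/58, 11/87)

5/58 11/87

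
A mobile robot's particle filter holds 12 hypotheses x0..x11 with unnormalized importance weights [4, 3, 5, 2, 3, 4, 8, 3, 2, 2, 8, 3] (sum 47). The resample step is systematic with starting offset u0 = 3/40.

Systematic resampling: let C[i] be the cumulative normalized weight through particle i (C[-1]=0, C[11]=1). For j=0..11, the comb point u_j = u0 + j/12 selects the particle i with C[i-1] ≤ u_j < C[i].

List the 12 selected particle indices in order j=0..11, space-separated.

0 2 2 4 5 6 6 7 9 10 10 11

C = [4/47, 7/47, 12/47, 14/47, 17/47, 21/47, 29/47, 32/47, 34/47, 36/47, 44/47, 1]
j=0: u_0=3/40 ∈ [0, 4/47) → index 0
j=1: u_1=19/120 ∈ [7/47, 12/47) → index 2
j=2: u_2=29/120 ∈ [7/47, 12/47) → index 2
j=3: u_3=13/40 ∈ [14/47, 17/47) → index 4
j=4: u_4=49/120 ∈ [17/47, 21/47) → index 5
j=5: u_5=59/120 ∈ [21/47, 29/47) → index 6
j=6: u_6=23/40 ∈ [21/47, 29/47) → index 6
j=7: u_7=79/120 ∈ [29/47, 32/47) → index 7
j=8: u_8=89/120 ∈ [34/47, 36/47) → index 9
j=9: u_9=33/40 ∈ [36/47, 44/47) → index 10
j=10: u_10=109/120 ∈ [36/47, 44/47) → index 10
j=11: u_11=119/120 ∈ [44/47, 1) → index 11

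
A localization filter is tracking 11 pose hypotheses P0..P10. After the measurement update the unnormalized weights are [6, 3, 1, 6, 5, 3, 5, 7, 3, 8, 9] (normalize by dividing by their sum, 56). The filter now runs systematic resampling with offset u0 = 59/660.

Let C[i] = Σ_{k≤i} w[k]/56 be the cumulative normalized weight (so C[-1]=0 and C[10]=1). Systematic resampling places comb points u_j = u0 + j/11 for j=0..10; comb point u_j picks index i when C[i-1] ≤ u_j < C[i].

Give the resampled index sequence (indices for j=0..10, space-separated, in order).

0 3 3 4 6 7 7 9 9 10 10

C = [3/28, 9/56, 5/28, 2/7, 3/8, 3/7, 29/56, 9/14, 39/56, 47/56, 1]
j=0: u_0=59/660 ∈ [0, 3/28) → index 0
j=1: u_1=119/660 ∈ [5/28, 2/7) → index 3
j=2: u_2=179/660 ∈ [5/28, 2/7) → index 3
j=3: u_3=239/660 ∈ [2/7, 3/8) → index 4
j=4: u_4=299/660 ∈ [3/7, 29/56) → index 6
j=5: u_5=359/660 ∈ [29/56, 9/14) → index 7
j=6: u_6=419/660 ∈ [29/56, 9/14) → index 7
j=7: u_7=479/660 ∈ [39/56, 47/56) → index 9
j=8: u_8=49/60 ∈ [39/56, 47/56) → index 9
j=9: u_9=599/660 ∈ [47/56, 1) → index 10
j=10: u_10=659/660 ∈ [47/56, 1) → index 10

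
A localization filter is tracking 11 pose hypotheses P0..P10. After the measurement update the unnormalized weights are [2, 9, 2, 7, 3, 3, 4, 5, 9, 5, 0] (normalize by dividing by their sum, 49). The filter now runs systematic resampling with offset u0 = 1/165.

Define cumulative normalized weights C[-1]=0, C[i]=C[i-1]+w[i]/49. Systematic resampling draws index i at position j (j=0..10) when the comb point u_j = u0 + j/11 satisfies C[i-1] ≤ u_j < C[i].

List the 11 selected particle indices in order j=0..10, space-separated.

C = [2/49, 11/49, 13/49, 20/49, 23/49, 26/49, 30/49, 5/7, 44/49, 1, 1]
j=0: u_0=1/165 ∈ [0, 2/49) → index 0
j=1: u_1=16/165 ∈ [2/49, 11/49) → index 1
j=2: u_2=31/165 ∈ [2/49, 11/49) → index 1
j=3: u_3=46/165 ∈ [13/49, 20/49) → index 3
j=4: u_4=61/165 ∈ [13/49, 20/49) → index 3
j=5: u_5=76/165 ∈ [20/49, 23/49) → index 4
j=6: u_6=91/165 ∈ [26/49, 30/49) → index 6
j=7: u_7=106/165 ∈ [30/49, 5/7) → index 7
j=8: u_8=11/15 ∈ [5/7, 44/49) → index 8
j=9: u_9=136/165 ∈ [5/7, 44/49) → index 8
j=10: u_10=151/165 ∈ [44/49, 1) → index 9

0 1 1 3 3 4 6 7 8 8 9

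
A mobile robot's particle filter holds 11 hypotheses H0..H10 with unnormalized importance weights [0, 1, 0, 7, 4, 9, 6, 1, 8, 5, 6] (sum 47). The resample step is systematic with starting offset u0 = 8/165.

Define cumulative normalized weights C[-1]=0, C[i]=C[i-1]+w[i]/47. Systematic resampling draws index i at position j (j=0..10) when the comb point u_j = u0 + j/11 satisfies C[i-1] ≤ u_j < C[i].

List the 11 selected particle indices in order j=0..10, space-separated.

C = [0, 1/47, 1/47, 8/47, 12/47, 21/47, 27/47, 28/47, 36/47, 41/47, 1]
j=0: u_0=8/165 ∈ [1/47, 8/47) → index 3
j=1: u_1=23/165 ∈ [1/47, 8/47) → index 3
j=2: u_2=38/165 ∈ [8/47, 12/47) → index 4
j=3: u_3=53/165 ∈ [12/47, 21/47) → index 5
j=4: u_4=68/165 ∈ [12/47, 21/47) → index 5
j=5: u_5=83/165 ∈ [21/47, 27/47) → index 6
j=6: u_6=98/165 ∈ [27/47, 28/47) → index 7
j=7: u_7=113/165 ∈ [28/47, 36/47) → index 8
j=8: u_8=128/165 ∈ [36/47, 41/47) → index 9
j=9: u_9=13/15 ∈ [36/47, 41/47) → index 9
j=10: u_10=158/165 ∈ [41/47, 1) → index 10

3 3 4 5 5 6 7 8 9 9 10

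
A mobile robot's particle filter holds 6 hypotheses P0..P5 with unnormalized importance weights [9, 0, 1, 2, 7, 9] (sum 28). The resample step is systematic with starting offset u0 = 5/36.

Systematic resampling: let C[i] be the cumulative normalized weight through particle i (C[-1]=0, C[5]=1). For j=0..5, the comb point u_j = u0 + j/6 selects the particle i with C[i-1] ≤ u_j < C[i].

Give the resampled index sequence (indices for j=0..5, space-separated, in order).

0 0 4 4 5 5

C = [9/28, 9/28, 5/14, 3/7, 19/28, 1]
j=0: u_0=5/36 ∈ [0, 9/28) → index 0
j=1: u_1=11/36 ∈ [0, 9/28) → index 0
j=2: u_2=17/36 ∈ [3/7, 19/28) → index 4
j=3: u_3=23/36 ∈ [3/7, 19/28) → index 4
j=4: u_4=29/36 ∈ [19/28, 1) → index 5
j=5: u_5=35/36 ∈ [19/28, 1) → index 5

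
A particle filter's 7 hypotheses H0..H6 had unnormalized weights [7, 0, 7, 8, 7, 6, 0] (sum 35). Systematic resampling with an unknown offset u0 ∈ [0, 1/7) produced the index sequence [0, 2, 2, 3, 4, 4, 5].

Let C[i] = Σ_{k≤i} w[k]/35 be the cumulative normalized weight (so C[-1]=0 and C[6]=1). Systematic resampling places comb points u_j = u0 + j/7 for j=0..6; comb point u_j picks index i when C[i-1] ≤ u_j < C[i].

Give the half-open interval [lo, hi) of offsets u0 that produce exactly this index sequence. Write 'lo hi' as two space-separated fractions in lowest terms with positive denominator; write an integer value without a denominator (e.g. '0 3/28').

C = [1/5, 1/5, 2/5, 22/35, 29/35, 1, 1]
j=0 picked index 0: u0 ∈ [0, 1/5)
j=1 picked index 2: u0 ∈ [2/35, 9/35)
j=2 picked index 2: u0 ∈ [-3/35, 4/35)
j=3 picked index 3: u0 ∈ [-1/35, 1/5)
j=4 picked index 4: u0 ∈ [2/35, 9/35)
j=5 picked index 4: u0 ∈ [-3/35, 4/35)
j=6 picked index 5: u0 ∈ [-1/35, 1/7)
intersection: [2/35, 4/35)

2/35 4/35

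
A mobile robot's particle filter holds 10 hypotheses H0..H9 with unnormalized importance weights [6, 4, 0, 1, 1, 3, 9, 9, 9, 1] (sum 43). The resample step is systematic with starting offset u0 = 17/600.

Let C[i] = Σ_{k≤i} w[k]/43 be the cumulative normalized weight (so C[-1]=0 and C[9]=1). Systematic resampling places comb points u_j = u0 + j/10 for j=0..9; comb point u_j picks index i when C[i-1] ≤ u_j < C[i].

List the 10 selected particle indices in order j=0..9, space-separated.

0 0 1 5 6 6 7 7 8 8

C = [6/43, 10/43, 10/43, 11/43, 12/43, 15/43, 24/43, 33/43, 42/43, 1]
j=0: u_0=17/600 ∈ [0, 6/43) → index 0
j=1: u_1=77/600 ∈ [0, 6/43) → index 0
j=2: u_2=137/600 ∈ [6/43, 10/43) → index 1
j=3: u_3=197/600 ∈ [12/43, 15/43) → index 5
j=4: u_4=257/600 ∈ [15/43, 24/43) → index 6
j=5: u_5=317/600 ∈ [15/43, 24/43) → index 6
j=6: u_6=377/600 ∈ [24/43, 33/43) → index 7
j=7: u_7=437/600 ∈ [24/43, 33/43) → index 7
j=8: u_8=497/600 ∈ [33/43, 42/43) → index 8
j=9: u_9=557/600 ∈ [33/43, 42/43) → index 8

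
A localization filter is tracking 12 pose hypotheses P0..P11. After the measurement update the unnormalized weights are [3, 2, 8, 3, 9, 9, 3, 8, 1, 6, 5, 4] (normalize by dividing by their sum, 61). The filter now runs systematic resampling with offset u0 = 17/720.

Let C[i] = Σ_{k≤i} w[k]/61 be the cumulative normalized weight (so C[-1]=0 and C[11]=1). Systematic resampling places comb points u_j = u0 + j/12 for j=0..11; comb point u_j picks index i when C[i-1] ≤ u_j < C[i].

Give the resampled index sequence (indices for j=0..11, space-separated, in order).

0 2 2 4 4 5 5 7 7 9 10 11

C = [3/61, 5/61, 13/61, 16/61, 25/61, 34/61, 37/61, 45/61, 46/61, 52/61, 57/61, 1]
j=0: u_0=17/720 ∈ [0, 3/61) → index 0
j=1: u_1=77/720 ∈ [5/61, 13/61) → index 2
j=2: u_2=137/720 ∈ [5/61, 13/61) → index 2
j=3: u_3=197/720 ∈ [16/61, 25/61) → index 4
j=4: u_4=257/720 ∈ [16/61, 25/61) → index 4
j=5: u_5=317/720 ∈ [25/61, 34/61) → index 5
j=6: u_6=377/720 ∈ [25/61, 34/61) → index 5
j=7: u_7=437/720 ∈ [37/61, 45/61) → index 7
j=8: u_8=497/720 ∈ [37/61, 45/61) → index 7
j=9: u_9=557/720 ∈ [46/61, 52/61) → index 9
j=10: u_10=617/720 ∈ [52/61, 57/61) → index 10
j=11: u_11=677/720 ∈ [57/61, 1) → index 11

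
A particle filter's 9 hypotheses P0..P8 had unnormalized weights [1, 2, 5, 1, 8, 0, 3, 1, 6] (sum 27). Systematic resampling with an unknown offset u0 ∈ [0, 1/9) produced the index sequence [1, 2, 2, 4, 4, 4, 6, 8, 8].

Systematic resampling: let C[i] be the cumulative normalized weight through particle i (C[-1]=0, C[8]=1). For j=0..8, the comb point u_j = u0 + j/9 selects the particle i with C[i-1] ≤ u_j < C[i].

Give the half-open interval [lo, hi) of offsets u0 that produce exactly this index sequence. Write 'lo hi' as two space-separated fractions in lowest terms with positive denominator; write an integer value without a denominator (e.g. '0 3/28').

1/27 2/27

C = [1/27, 1/9, 8/27, 1/3, 17/27, 17/27, 20/27, 7/9, 1]
j=0 picked index 1: u0 ∈ [1/27, 1/9)
j=1 picked index 2: u0 ∈ [0, 5/27)
j=2 picked index 2: u0 ∈ [-1/9, 2/27)
j=3 picked index 4: u0 ∈ [0, 8/27)
j=4 picked index 4: u0 ∈ [-1/9, 5/27)
j=5 picked index 4: u0 ∈ [-2/9, 2/27)
j=6 picked index 6: u0 ∈ [-1/27, 2/27)
j=7 picked index 8: u0 ∈ [0, 2/9)
j=8 picked index 8: u0 ∈ [-1/9, 1/9)
intersection: [1/27, 2/27)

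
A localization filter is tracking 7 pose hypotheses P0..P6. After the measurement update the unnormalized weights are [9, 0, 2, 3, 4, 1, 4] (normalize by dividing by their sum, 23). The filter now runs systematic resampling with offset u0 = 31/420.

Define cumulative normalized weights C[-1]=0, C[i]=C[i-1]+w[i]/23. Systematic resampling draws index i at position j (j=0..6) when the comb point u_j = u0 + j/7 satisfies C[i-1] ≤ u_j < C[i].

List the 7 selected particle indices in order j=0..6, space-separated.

0 0 0 3 4 5 6

C = [9/23, 9/23, 11/23, 14/23, 18/23, 19/23, 1]
j=0: u_0=31/420 ∈ [0, 9/23) → index 0
j=1: u_1=13/60 ∈ [0, 9/23) → index 0
j=2: u_2=151/420 ∈ [0, 9/23) → index 0
j=3: u_3=211/420 ∈ [11/23, 14/23) → index 3
j=4: u_4=271/420 ∈ [14/23, 18/23) → index 4
j=5: u_5=331/420 ∈ [18/23, 19/23) → index 5
j=6: u_6=391/420 ∈ [19/23, 1) → index 6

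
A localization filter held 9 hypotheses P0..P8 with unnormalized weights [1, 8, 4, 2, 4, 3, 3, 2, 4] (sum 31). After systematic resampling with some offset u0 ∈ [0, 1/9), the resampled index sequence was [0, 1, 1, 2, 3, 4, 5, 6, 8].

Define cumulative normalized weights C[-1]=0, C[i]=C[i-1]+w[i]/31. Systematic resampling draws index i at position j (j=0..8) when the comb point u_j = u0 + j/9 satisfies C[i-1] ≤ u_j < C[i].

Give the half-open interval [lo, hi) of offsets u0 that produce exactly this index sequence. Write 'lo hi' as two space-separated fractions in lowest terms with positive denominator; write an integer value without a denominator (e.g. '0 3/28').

C = [1/31, 9/31, 13/31, 15/31, 19/31, 22/31, 25/31, 27/31, 1]
j=0 picked index 0: u0 ∈ [0, 1/31)
j=1 picked index 1: u0 ∈ [-22/279, 50/279)
j=2 picked index 1: u0 ∈ [-53/279, 19/279)
j=3 picked index 2: u0 ∈ [-4/93, 8/93)
j=4 picked index 3: u0 ∈ [-7/279, 11/279)
j=5 picked index 4: u0 ∈ [-20/279, 16/279)
j=6 picked index 5: u0 ∈ [-5/93, 4/93)
j=7 picked index 6: u0 ∈ [-19/279, 8/279)
j=8 picked index 8: u0 ∈ [-5/279, 1/9)
intersection: [0, 8/279)

0 8/279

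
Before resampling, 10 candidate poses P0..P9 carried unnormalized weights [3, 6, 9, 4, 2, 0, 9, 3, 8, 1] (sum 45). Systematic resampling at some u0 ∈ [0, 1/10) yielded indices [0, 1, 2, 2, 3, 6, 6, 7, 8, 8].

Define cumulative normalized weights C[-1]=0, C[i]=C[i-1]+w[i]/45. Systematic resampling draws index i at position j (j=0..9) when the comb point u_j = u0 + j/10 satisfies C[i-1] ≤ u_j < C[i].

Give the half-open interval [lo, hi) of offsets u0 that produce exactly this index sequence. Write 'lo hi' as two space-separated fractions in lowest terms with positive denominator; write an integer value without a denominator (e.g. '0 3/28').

1/30 1/15

C = [1/15, 1/5, 2/5, 22/45, 8/15, 8/15, 11/15, 4/5, 44/45, 1]
j=0 picked index 0: u0 ∈ [0, 1/15)
j=1 picked index 1: u0 ∈ [-1/30, 1/10)
j=2 picked index 2: u0 ∈ [0, 1/5)
j=3 picked index 2: u0 ∈ [-1/10, 1/10)
j=4 picked index 3: u0 ∈ [0, 4/45)
j=5 picked index 6: u0 ∈ [1/30, 7/30)
j=6 picked index 6: u0 ∈ [-1/15, 2/15)
j=7 picked index 7: u0 ∈ [1/30, 1/10)
j=8 picked index 8: u0 ∈ [0, 8/45)
j=9 picked index 8: u0 ∈ [-1/10, 7/90)
intersection: [1/30, 1/15)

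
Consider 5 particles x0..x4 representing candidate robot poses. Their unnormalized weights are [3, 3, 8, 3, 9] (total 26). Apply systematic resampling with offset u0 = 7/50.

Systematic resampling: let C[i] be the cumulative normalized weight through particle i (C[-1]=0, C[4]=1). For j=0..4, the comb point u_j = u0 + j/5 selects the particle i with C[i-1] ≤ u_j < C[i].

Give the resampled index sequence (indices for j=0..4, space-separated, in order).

1 2 3 4 4

C = [3/26, 3/13, 7/13, 17/26, 1]
j=0: u_0=7/50 ∈ [3/26, 3/13) → index 1
j=1: u_1=17/50 ∈ [3/13, 7/13) → index 2
j=2: u_2=27/50 ∈ [7/13, 17/26) → index 3
j=3: u_3=37/50 ∈ [17/26, 1) → index 4
j=4: u_4=47/50 ∈ [17/26, 1) → index 4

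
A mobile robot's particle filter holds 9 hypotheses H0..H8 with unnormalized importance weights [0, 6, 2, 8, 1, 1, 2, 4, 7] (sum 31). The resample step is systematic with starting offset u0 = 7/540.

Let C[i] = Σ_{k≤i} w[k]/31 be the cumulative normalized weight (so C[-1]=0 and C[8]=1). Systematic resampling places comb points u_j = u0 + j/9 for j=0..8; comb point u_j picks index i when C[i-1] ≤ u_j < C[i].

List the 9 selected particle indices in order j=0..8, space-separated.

C = [0, 6/31, 8/31, 16/31, 17/31, 18/31, 20/31, 24/31, 1]
j=0: u_0=7/540 ∈ [0, 6/31) → index 1
j=1: u_1=67/540 ∈ [0, 6/31) → index 1
j=2: u_2=127/540 ∈ [6/31, 8/31) → index 2
j=3: u_3=187/540 ∈ [8/31, 16/31) → index 3
j=4: u_4=247/540 ∈ [8/31, 16/31) → index 3
j=5: u_5=307/540 ∈ [17/31, 18/31) → index 5
j=6: u_6=367/540 ∈ [20/31, 24/31) → index 7
j=7: u_7=427/540 ∈ [24/31, 1) → index 8
j=8: u_8=487/540 ∈ [24/31, 1) → index 8

1 1 2 3 3 5 7 8 8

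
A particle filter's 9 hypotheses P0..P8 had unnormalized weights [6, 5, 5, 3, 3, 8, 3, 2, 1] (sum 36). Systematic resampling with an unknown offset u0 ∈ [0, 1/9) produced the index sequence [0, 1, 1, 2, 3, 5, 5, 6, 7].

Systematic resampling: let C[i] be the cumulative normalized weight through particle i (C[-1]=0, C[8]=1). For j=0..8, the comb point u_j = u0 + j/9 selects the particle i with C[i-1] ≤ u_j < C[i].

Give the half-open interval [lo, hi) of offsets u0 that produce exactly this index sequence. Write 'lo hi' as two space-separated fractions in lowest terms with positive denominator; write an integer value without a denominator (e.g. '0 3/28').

C = [1/6, 11/36, 4/9, 19/36, 11/18, 5/6, 11/12, 35/36, 1]
j=0 picked index 0: u0 ∈ [0, 1/6)
j=1 picked index 1: u0 ∈ [1/18, 7/36)
j=2 picked index 1: u0 ∈ [-1/18, 1/12)
j=3 picked index 2: u0 ∈ [-1/36, 1/9)
j=4 picked index 3: u0 ∈ [0, 1/12)
j=5 picked index 5: u0 ∈ [1/18, 5/18)
j=6 picked index 5: u0 ∈ [-1/18, 1/6)
j=7 picked index 6: u0 ∈ [1/18, 5/36)
j=8 picked index 7: u0 ∈ [1/36, 1/12)
intersection: [1/18, 1/12)

1/18 1/12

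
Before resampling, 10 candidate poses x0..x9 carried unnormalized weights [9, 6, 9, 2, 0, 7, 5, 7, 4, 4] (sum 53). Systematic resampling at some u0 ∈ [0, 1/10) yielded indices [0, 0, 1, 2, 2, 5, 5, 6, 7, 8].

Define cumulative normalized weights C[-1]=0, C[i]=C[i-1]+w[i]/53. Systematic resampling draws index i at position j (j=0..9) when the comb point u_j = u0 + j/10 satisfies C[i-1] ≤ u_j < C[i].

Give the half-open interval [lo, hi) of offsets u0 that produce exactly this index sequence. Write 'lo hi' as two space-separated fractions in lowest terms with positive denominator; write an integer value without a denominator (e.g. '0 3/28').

0 9/530

C = [9/53, 15/53, 24/53, 26/53, 26/53, 33/53, 38/53, 45/53, 49/53, 1]
j=0 picked index 0: u0 ∈ [0, 9/53)
j=1 picked index 0: u0 ∈ [-1/10, 37/530)
j=2 picked index 1: u0 ∈ [-8/265, 22/265)
j=3 picked index 2: u0 ∈ [-9/530, 81/530)
j=4 picked index 2: u0 ∈ [-31/265, 14/265)
j=5 picked index 5: u0 ∈ [-1/106, 13/106)
j=6 picked index 5: u0 ∈ [-29/265, 6/265)
j=7 picked index 6: u0 ∈ [-41/530, 9/530)
j=8 picked index 7: u0 ∈ [-22/265, 13/265)
j=9 picked index 8: u0 ∈ [-27/530, 13/530)
intersection: [0, 9/530)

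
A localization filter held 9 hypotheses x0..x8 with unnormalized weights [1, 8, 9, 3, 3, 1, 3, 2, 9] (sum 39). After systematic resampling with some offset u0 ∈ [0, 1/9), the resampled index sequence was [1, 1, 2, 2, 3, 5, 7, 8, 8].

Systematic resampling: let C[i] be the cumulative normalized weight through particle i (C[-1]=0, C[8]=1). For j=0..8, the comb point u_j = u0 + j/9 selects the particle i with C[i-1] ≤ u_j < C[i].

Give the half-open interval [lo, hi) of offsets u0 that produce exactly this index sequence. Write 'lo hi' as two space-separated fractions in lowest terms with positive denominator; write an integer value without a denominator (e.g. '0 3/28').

C = [1/39, 3/13, 6/13, 7/13, 8/13, 25/39, 28/39, 10/13, 1]
j=0 picked index 1: u0 ∈ [1/39, 3/13)
j=1 picked index 1: u0 ∈ [-10/117, 14/117)
j=2 picked index 2: u0 ∈ [1/117, 28/117)
j=3 picked index 2: u0 ∈ [-4/39, 5/39)
j=4 picked index 3: u0 ∈ [2/117, 11/117)
j=5 picked index 5: u0 ∈ [7/117, 10/117)
j=6 picked index 7: u0 ∈ [2/39, 4/39)
j=7 picked index 8: u0 ∈ [-1/117, 2/9)
j=8 picked index 8: u0 ∈ [-14/117, 1/9)
intersection: [7/117, 10/117)

7/117 10/117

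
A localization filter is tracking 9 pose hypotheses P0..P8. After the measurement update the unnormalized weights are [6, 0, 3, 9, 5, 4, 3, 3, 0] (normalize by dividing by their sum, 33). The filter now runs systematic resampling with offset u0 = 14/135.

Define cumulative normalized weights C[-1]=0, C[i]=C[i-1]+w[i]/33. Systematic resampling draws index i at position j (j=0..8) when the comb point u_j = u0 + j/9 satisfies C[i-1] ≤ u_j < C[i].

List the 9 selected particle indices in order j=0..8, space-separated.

0 2 3 3 4 4 5 6 7

C = [2/11, 2/11, 3/11, 6/11, 23/33, 9/11, 10/11, 1, 1]
j=0: u_0=14/135 ∈ [0, 2/11) → index 0
j=1: u_1=29/135 ∈ [2/11, 3/11) → index 2
j=2: u_2=44/135 ∈ [3/11, 6/11) → index 3
j=3: u_3=59/135 ∈ [3/11, 6/11) → index 3
j=4: u_4=74/135 ∈ [6/11, 23/33) → index 4
j=5: u_5=89/135 ∈ [6/11, 23/33) → index 4
j=6: u_6=104/135 ∈ [23/33, 9/11) → index 5
j=7: u_7=119/135 ∈ [9/11, 10/11) → index 6
j=8: u_8=134/135 ∈ [10/11, 1) → index 7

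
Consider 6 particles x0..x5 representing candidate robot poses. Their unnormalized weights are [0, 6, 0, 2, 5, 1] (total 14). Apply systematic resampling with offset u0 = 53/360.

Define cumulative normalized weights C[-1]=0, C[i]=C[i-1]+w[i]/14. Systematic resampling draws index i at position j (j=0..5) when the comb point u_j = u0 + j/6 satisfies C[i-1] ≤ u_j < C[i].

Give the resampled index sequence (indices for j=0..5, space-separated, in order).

C = [0, 3/7, 3/7, 4/7, 13/14, 1]
j=0: u_0=53/360 ∈ [0, 3/7) → index 1
j=1: u_1=113/360 ∈ [0, 3/7) → index 1
j=2: u_2=173/360 ∈ [3/7, 4/7) → index 3
j=3: u_3=233/360 ∈ [4/7, 13/14) → index 4
j=4: u_4=293/360 ∈ [4/7, 13/14) → index 4
j=5: u_5=353/360 ∈ [13/14, 1) → index 5

1 1 3 4 4 5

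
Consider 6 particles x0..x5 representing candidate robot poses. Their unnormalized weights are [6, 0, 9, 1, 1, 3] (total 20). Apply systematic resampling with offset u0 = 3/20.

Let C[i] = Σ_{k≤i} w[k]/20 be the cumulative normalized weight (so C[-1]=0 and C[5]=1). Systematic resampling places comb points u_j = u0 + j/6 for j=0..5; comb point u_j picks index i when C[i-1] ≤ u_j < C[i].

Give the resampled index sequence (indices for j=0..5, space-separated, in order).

0 2 2 2 4 5

C = [3/10, 3/10, 3/4, 4/5, 17/20, 1]
j=0: u_0=3/20 ∈ [0, 3/10) → index 0
j=1: u_1=19/60 ∈ [3/10, 3/4) → index 2
j=2: u_2=29/60 ∈ [3/10, 3/4) → index 2
j=3: u_3=13/20 ∈ [3/10, 3/4) → index 2
j=4: u_4=49/60 ∈ [4/5, 17/20) → index 4
j=5: u_5=59/60 ∈ [17/20, 1) → index 5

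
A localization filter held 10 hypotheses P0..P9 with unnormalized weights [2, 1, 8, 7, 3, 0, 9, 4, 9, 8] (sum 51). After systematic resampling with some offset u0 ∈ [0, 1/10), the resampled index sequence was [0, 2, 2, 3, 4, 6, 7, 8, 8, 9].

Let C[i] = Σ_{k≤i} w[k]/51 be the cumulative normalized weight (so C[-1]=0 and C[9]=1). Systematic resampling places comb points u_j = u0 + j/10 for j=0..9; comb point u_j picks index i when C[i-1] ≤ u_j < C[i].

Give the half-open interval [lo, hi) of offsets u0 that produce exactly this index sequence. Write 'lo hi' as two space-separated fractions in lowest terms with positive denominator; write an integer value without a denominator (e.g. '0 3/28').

0 1/85

C = [2/51, 1/17, 11/51, 6/17, 7/17, 7/17, 10/17, 2/3, 43/51, 1]
j=0 picked index 0: u0 ∈ [0, 2/51)
j=1 picked index 2: u0 ∈ [-7/170, 59/510)
j=2 picked index 2: u0 ∈ [-12/85, 4/255)
j=3 picked index 3: u0 ∈ [-43/510, 9/170)
j=4 picked index 4: u0 ∈ [-4/85, 1/85)
j=5 picked index 6: u0 ∈ [-3/34, 3/34)
j=6 picked index 7: u0 ∈ [-1/85, 1/15)
j=7 picked index 8: u0 ∈ [-1/30, 73/510)
j=8 picked index 8: u0 ∈ [-2/15, 11/255)
j=9 picked index 9: u0 ∈ [-29/510, 1/10)
intersection: [0, 1/85)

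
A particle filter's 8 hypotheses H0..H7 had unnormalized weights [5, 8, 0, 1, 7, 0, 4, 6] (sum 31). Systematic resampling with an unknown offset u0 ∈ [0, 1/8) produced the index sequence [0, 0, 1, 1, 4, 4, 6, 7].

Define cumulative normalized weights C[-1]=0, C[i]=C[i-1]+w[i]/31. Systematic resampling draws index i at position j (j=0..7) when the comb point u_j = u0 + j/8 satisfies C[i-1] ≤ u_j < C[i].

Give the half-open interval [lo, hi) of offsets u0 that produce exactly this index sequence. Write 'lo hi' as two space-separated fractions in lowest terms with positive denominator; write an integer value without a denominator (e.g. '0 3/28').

0 9/248

C = [5/31, 13/31, 13/31, 14/31, 21/31, 21/31, 25/31, 1]
j=0 picked index 0: u0 ∈ [0, 5/31)
j=1 picked index 0: u0 ∈ [-1/8, 9/248)
j=2 picked index 1: u0 ∈ [-11/124, 21/124)
j=3 picked index 1: u0 ∈ [-53/248, 11/248)
j=4 picked index 4: u0 ∈ [-3/62, 11/62)
j=5 picked index 4: u0 ∈ [-43/248, 13/248)
j=6 picked index 6: u0 ∈ [-9/124, 7/124)
j=7 picked index 7: u0 ∈ [-17/248, 1/8)
intersection: [0, 9/248)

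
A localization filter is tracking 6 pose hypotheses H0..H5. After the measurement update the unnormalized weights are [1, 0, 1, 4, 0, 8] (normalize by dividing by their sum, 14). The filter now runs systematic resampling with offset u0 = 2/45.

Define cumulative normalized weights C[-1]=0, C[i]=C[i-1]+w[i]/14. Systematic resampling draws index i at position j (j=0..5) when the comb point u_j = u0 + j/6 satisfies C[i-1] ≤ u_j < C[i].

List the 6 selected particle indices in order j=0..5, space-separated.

C = [1/14, 1/14, 1/7, 3/7, 3/7, 1]
j=0: u_0=2/45 ∈ [0, 1/14) → index 0
j=1: u_1=19/90 ∈ [1/7, 3/7) → index 3
j=2: u_2=17/45 ∈ [1/7, 3/7) → index 3
j=3: u_3=49/90 ∈ [3/7, 1) → index 5
j=4: u_4=32/45 ∈ [3/7, 1) → index 5
j=5: u_5=79/90 ∈ [3/7, 1) → index 5

0 3 3 5 5 5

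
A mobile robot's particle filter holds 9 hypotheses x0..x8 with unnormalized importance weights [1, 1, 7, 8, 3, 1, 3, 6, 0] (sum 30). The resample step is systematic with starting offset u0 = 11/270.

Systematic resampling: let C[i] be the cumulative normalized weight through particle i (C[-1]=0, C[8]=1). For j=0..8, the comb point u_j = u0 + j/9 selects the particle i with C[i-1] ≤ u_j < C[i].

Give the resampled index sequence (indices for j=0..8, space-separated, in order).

1 2 2 3 3 4 6 7 7

C = [1/30, 1/15, 3/10, 17/30, 2/3, 7/10, 4/5, 1, 1]
j=0: u_0=11/270 ∈ [1/30, 1/15) → index 1
j=1: u_1=41/270 ∈ [1/15, 3/10) → index 2
j=2: u_2=71/270 ∈ [1/15, 3/10) → index 2
j=3: u_3=101/270 ∈ [3/10, 17/30) → index 3
j=4: u_4=131/270 ∈ [3/10, 17/30) → index 3
j=5: u_5=161/270 ∈ [17/30, 2/3) → index 4
j=6: u_6=191/270 ∈ [7/10, 4/5) → index 6
j=7: u_7=221/270 ∈ [4/5, 1) → index 7
j=8: u_8=251/270 ∈ [4/5, 1) → index 7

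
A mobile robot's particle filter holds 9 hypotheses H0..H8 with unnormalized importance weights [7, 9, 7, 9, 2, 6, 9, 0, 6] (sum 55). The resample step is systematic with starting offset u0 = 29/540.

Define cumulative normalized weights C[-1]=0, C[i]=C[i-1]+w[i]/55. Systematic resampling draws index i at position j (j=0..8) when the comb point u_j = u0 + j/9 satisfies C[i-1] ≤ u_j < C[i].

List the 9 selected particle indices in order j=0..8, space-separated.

0 1 1 2 3 4 5 6 8

C = [7/55, 16/55, 23/55, 32/55, 34/55, 8/11, 49/55, 49/55, 1]
j=0: u_0=29/540 ∈ [0, 7/55) → index 0
j=1: u_1=89/540 ∈ [7/55, 16/55) → index 1
j=2: u_2=149/540 ∈ [7/55, 16/55) → index 1
j=3: u_3=209/540 ∈ [16/55, 23/55) → index 2
j=4: u_4=269/540 ∈ [23/55, 32/55) → index 3
j=5: u_5=329/540 ∈ [32/55, 34/55) → index 4
j=6: u_6=389/540 ∈ [34/55, 8/11) → index 5
j=7: u_7=449/540 ∈ [8/11, 49/55) → index 6
j=8: u_8=509/540 ∈ [49/55, 1) → index 8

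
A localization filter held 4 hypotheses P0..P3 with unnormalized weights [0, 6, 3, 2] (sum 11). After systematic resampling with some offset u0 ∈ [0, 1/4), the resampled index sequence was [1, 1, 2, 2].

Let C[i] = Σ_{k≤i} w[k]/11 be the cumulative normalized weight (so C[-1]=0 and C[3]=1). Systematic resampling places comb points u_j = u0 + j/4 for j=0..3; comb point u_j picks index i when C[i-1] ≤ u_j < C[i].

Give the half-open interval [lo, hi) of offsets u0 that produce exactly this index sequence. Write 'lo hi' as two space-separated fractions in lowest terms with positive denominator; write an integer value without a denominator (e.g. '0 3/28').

1/22 3/44

C = [0, 6/11, 9/11, 1]
j=0 picked index 1: u0 ∈ [0, 6/11)
j=1 picked index 1: u0 ∈ [-1/4, 13/44)
j=2 picked index 2: u0 ∈ [1/22, 7/22)
j=3 picked index 2: u0 ∈ [-9/44, 3/44)
intersection: [1/22, 3/44)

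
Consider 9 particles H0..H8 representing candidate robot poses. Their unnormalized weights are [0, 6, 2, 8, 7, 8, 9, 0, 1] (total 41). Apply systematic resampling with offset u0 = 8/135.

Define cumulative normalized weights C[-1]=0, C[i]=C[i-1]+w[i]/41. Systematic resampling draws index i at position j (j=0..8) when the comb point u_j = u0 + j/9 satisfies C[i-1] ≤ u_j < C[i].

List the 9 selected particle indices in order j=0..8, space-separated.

C = [0, 6/41, 8/41, 16/41, 23/41, 31/41, 40/41, 40/41, 1]
j=0: u_0=8/135 ∈ [0, 6/41) → index 1
j=1: u_1=23/135 ∈ [6/41, 8/41) → index 2
j=2: u_2=38/135 ∈ [8/41, 16/41) → index 3
j=3: u_3=53/135 ∈ [16/41, 23/41) → index 4
j=4: u_4=68/135 ∈ [16/41, 23/41) → index 4
j=5: u_5=83/135 ∈ [23/41, 31/41) → index 5
j=6: u_6=98/135 ∈ [23/41, 31/41) → index 5
j=7: u_7=113/135 ∈ [31/41, 40/41) → index 6
j=8: u_8=128/135 ∈ [31/41, 40/41) → index 6

1 2 3 4 4 5 5 6 6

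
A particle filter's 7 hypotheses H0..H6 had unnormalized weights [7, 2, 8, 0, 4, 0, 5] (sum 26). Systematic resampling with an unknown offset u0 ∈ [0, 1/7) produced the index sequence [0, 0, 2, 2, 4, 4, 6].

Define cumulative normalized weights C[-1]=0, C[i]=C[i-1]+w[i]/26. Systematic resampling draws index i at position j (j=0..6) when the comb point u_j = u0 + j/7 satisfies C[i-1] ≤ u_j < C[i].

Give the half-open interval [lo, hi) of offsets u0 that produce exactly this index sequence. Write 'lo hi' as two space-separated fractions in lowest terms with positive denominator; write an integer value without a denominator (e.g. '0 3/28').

C = [7/26, 9/26, 17/26, 17/26, 21/26, 21/26, 1]
j=0 picked index 0: u0 ∈ [0, 7/26)
j=1 picked index 0: u0 ∈ [-1/7, 23/182)
j=2 picked index 2: u0 ∈ [11/182, 67/182)
j=3 picked index 2: u0 ∈ [-15/182, 41/182)
j=4 picked index 4: u0 ∈ [15/182, 43/182)
j=5 picked index 4: u0 ∈ [-11/182, 17/182)
j=6 picked index 6: u0 ∈ [-9/182, 1/7)
intersection: [15/182, 17/182)

15/182 17/182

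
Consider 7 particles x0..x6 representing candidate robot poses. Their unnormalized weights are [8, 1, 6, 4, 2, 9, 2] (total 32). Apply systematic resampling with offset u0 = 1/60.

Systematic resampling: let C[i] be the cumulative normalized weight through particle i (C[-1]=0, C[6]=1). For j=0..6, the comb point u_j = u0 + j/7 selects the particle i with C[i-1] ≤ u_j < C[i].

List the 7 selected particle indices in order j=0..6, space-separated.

C = [1/4, 9/32, 15/32, 19/32, 21/32, 15/16, 1]
j=0: u_0=1/60 ∈ [0, 1/4) → index 0
j=1: u_1=67/420 ∈ [0, 1/4) → index 0
j=2: u_2=127/420 ∈ [9/32, 15/32) → index 2
j=3: u_3=187/420 ∈ [9/32, 15/32) → index 2
j=4: u_4=247/420 ∈ [15/32, 19/32) → index 3
j=5: u_5=307/420 ∈ [21/32, 15/16) → index 5
j=6: u_6=367/420 ∈ [21/32, 15/16) → index 5

0 0 2 2 3 5 5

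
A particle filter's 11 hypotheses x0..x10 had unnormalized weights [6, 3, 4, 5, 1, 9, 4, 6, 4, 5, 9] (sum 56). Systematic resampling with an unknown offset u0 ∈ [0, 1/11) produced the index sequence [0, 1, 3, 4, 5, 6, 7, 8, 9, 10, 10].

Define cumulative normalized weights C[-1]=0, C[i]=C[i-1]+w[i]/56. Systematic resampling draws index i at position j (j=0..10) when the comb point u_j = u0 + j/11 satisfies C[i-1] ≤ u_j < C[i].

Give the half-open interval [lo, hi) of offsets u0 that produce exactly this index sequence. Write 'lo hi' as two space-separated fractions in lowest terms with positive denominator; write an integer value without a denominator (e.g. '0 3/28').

C = [3/28, 9/56, 13/56, 9/28, 19/56, 1/2, 4/7, 19/28, 3/4, 47/56, 1]
j=0 picked index 0: u0 ∈ [0, 3/28)
j=1 picked index 1: u0 ∈ [5/308, 43/616)
j=2 picked index 3: u0 ∈ [31/616, 43/308)
j=3 picked index 4: u0 ∈ [15/308, 41/616)
j=4 picked index 5: u0 ∈ [-15/616, 3/22)
j=5 picked index 6: u0 ∈ [1/22, 9/77)
j=6 picked index 7: u0 ∈ [2/77, 41/308)
j=7 picked index 8: u0 ∈ [13/308, 5/44)
j=8 picked index 9: u0 ∈ [1/44, 69/616)
j=9 picked index 10: u0 ∈ [13/616, 2/11)
j=10 picked index 10: u0 ∈ [-43/616, 1/11)
intersection: [31/616, 41/616)

31/616 41/616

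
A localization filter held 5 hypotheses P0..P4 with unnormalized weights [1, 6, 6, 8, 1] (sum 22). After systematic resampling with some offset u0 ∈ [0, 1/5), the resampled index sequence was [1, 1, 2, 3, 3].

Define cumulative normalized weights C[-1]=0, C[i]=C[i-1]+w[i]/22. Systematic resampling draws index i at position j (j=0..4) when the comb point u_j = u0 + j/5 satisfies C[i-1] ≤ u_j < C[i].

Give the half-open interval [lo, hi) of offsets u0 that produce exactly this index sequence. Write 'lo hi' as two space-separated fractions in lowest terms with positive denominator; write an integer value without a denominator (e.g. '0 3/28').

C = [1/22, 7/22, 13/22, 21/22, 1]
j=0 picked index 1: u0 ∈ [1/22, 7/22)
j=1 picked index 1: u0 ∈ [-17/110, 13/110)
j=2 picked index 2: u0 ∈ [-9/110, 21/110)
j=3 picked index 3: u0 ∈ [-1/110, 39/110)
j=4 picked index 3: u0 ∈ [-23/110, 17/110)
intersection: [1/22, 13/110)

1/22 13/110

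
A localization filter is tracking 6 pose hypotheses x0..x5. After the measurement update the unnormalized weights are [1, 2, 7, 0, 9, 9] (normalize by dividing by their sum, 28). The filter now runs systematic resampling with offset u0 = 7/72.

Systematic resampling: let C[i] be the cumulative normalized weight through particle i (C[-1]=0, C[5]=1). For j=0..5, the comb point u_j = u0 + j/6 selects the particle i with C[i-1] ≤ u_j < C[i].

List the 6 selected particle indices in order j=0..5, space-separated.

C = [1/28, 3/28, 5/14, 5/14, 19/28, 1]
j=0: u_0=7/72 ∈ [1/28, 3/28) → index 1
j=1: u_1=19/72 ∈ [3/28, 5/14) → index 2
j=2: u_2=31/72 ∈ [5/14, 19/28) → index 4
j=3: u_3=43/72 ∈ [5/14, 19/28) → index 4
j=4: u_4=55/72 ∈ [19/28, 1) → index 5
j=5: u_5=67/72 ∈ [19/28, 1) → index 5

1 2 4 4 5 5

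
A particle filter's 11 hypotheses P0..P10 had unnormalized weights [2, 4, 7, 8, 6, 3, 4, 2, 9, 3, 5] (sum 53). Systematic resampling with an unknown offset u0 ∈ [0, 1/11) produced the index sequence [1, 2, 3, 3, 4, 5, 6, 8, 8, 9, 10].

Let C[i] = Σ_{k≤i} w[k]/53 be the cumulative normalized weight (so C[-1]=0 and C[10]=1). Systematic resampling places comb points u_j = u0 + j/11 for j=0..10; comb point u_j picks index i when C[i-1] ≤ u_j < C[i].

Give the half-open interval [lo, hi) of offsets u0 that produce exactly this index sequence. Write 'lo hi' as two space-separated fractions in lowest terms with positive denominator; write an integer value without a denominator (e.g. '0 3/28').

37/583 51/583

C = [2/53, 6/53, 13/53, 21/53, 27/53, 30/53, 34/53, 36/53, 45/53, 48/53, 1]
j=0 picked index 1: u0 ∈ [2/53, 6/53)
j=1 picked index 2: u0 ∈ [13/583, 90/583)
j=2 picked index 3: u0 ∈ [37/583, 125/583)
j=3 picked index 3: u0 ∈ [-16/583, 72/583)
j=4 picked index 4: u0 ∈ [19/583, 85/583)
j=5 picked index 5: u0 ∈ [32/583, 65/583)
j=6 picked index 6: u0 ∈ [12/583, 56/583)
j=7 picked index 8: u0 ∈ [25/583, 124/583)
j=8 picked index 8: u0 ∈ [-28/583, 71/583)
j=9 picked index 9: u0 ∈ [18/583, 51/583)
j=10 picked index 10: u0 ∈ [-2/583, 1/11)
intersection: [37/583, 51/583)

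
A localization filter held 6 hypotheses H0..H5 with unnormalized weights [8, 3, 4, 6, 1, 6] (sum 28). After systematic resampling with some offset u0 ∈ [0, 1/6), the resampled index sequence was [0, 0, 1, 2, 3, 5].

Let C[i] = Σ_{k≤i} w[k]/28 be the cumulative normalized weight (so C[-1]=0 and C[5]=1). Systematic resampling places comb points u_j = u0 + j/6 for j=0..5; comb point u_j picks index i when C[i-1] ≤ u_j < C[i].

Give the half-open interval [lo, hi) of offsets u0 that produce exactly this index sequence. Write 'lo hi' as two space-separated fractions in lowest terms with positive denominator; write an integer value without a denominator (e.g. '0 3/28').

0 1/28

C = [2/7, 11/28, 15/28, 3/4, 11/14, 1]
j=0 picked index 0: u0 ∈ [0, 2/7)
j=1 picked index 0: u0 ∈ [-1/6, 5/42)
j=2 picked index 1: u0 ∈ [-1/21, 5/84)
j=3 picked index 2: u0 ∈ [-3/28, 1/28)
j=4 picked index 3: u0 ∈ [-11/84, 1/12)
j=5 picked index 5: u0 ∈ [-1/21, 1/6)
intersection: [0, 1/28)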